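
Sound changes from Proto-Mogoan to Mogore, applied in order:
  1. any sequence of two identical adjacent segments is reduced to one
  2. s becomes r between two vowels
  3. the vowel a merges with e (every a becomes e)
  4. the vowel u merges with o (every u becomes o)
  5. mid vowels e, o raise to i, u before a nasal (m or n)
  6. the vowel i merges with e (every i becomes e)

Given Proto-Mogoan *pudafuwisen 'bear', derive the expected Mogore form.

Mogore: *pudafuwisen > pudafuwiren > pudefuwiren > podefowiren > podefowirin > podefoweren  (by rhotacism, vowel merger, vowel merger, pre-nasal raising, vowel merger)

podefoweren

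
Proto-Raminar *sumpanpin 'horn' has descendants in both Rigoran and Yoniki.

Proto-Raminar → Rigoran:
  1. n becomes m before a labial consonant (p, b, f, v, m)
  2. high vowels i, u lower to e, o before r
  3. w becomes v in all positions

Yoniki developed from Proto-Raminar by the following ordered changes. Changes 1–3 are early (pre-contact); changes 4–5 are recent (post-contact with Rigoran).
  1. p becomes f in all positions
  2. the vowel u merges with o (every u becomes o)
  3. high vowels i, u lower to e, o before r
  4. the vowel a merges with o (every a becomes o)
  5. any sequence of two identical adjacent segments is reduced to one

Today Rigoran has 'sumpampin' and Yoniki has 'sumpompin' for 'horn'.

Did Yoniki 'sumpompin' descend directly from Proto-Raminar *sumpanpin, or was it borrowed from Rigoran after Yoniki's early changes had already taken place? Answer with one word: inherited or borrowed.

If inherited, *sumpanpin would pass through all of Yoniki's changes:
Yoniki: *sumpanpin
  sumpanpin → sumfanfin   [unconditioned shift]
  sumfanfin → somfanfin   [vowel merger]
  somfanfin (rule 3 does not apply)
  somfanfin → somfonfin   [vowel merger]
  somfonfin (rule 5 does not apply)
  giving Yoniki somfonfin.
If borrowed from Rigoran 'sumpampin' after the early changes, it would undergo only the recent ones:
  rule 4 (vowel merger): sumpampin → sumpompin
  rule 5 (degemination): no change (sumpompin)
  ⇒ as a loan: sumpompin
Yoniki 'sumpompin' matches the loan outcome 'sumpompin', not the inherited 'somfonfin' — it skipped the early Yoniki changes, so it was borrowed from Rigoran.

borrowed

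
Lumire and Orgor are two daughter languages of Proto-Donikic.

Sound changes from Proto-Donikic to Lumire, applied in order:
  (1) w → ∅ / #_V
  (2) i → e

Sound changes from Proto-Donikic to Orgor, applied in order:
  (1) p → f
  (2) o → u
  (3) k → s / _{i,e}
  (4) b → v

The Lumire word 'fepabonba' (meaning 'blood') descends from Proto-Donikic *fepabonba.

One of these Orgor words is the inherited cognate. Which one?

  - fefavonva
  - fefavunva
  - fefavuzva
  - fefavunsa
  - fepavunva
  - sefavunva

Orgor: *fepabonba > fefabonba > fefabunba > fefavunva  (by unconditioned shift, vowel merger, unconditioned shift)
Only 'fefavunva' matches the regular Orgor development of *fepabonba.

fefavunva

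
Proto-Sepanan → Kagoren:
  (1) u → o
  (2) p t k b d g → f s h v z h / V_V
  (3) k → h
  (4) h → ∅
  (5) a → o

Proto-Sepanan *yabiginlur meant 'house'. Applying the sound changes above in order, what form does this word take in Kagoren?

yoviinlor

Kagoren: start from *yabiginlur.
  rule 1 (vowel merger): yabiginlur → yabiginlor
  rule 2 (intervocalic lenition): yabiginlor → yavihinlor
  rule 3: no change — yavihinlor
  rule 4 (h-loss): yavihinlor → yaviinlor
  rule 5 (vowel merger): yaviinlor → yoviinlor
  ⇒ Kagoren yoviinlor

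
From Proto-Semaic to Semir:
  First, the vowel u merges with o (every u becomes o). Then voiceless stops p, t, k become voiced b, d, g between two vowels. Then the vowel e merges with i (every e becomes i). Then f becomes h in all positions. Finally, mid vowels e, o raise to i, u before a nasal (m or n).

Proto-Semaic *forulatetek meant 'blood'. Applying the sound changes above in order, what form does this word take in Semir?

Semir: *forulatetek > forolatetek > foroladedek > foroladidik > horoladidik  (by vowel merger, intervocalic voicing, vowel merger, unconditioned shift)

horoladidik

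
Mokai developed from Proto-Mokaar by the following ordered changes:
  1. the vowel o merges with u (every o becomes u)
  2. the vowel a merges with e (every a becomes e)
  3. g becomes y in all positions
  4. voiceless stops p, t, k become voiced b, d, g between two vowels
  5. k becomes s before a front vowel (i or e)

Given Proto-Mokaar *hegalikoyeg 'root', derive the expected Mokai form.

heyeliguyey

Mokai: *hegalikoyeg
  hegalikoyeg → hegalikuyeg   [vowel merger]
  hegalikuyeg → hegelikuyeg   [vowel merger]
  hegelikuyeg → heyelikuyey   [unconditioned shift]
  heyelikuyey → heyeliguyey   [intervocalic voicing]
  heyeliguyey (rule 5 does not apply)
  giving Mokai heyeliguyey.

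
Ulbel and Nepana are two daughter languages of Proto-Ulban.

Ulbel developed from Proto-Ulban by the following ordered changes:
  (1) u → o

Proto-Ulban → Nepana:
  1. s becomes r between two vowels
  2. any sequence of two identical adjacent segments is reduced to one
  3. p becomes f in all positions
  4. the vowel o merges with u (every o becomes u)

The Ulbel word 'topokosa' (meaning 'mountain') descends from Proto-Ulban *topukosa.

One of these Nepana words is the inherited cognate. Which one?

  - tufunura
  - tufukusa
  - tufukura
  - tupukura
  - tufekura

Nepana: *topukosa > topukora > tofukora > tufukura  (by rhotacism, unconditioned shift, vowel merger)
Only 'tufukura' matches the regular Nepana development of *topukosa.

tufukura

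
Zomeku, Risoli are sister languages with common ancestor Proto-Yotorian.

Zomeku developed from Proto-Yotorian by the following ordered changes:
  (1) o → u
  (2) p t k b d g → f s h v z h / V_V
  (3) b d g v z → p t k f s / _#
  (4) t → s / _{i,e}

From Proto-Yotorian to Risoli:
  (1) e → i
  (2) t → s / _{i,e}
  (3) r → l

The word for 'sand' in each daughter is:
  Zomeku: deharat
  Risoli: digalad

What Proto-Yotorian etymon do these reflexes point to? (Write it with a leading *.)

*degarad

Position 7: Zomeku has t, Risoli has d. Risoli preserves d here (none of its changes turn any other segment into d), so the proto-segment is *d.
Position 3: Zomeku has h, Risoli has g. Risoli preserves g here (none of its changes turn any other segment into g), so the proto-segment is *g.
This points to *degarad. Verify forward in each daughter:
Zomeku: *degarad
  degarad (rule 1 does not apply)
  degarad → deharad   [intervocalic lenition]
  deharad → deharat   [final devoicing]
  deharat (rule 4 does not apply)
  giving Zomeku deharat.
Risoli: *degarad
  degarad → digarad   [vowel merger]
  digarad (rule 2 does not apply)
  digarad → digalad   [unconditioned shift]
  giving Risoli digalad.
Only *degarad yields all of Zomeku deharat, Risoli digalad.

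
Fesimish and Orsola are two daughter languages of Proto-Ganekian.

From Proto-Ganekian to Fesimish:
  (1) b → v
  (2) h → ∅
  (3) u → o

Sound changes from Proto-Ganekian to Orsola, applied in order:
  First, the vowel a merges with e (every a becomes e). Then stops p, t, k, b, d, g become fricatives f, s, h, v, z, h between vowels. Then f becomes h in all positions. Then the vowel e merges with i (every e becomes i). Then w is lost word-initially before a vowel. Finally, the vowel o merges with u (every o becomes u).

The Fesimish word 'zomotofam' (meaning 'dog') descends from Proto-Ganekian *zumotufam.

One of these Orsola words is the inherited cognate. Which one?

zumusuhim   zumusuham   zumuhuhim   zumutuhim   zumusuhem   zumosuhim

Orsola: *zumotufam > zumotufem > zumosufem > zumosuhem > zumosuhim > zumusuhim  (by vowel merger, intervocalic lenition, unconditioned shift, vowel merger, vowel merger)

zumusuhim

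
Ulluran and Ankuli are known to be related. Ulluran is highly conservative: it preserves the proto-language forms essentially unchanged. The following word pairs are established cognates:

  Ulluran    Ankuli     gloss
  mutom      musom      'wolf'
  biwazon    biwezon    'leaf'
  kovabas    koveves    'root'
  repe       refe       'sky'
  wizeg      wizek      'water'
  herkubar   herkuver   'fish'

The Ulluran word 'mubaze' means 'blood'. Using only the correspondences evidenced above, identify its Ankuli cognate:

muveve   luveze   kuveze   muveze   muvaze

muveze

kovabas ~ koveves, herkubar ~ herkuver — Ulluran b corresponds to Ankuli v between vowels (before a back vowel).
biwazon ~ biwezon, kovabas ~ koveves — Ulluran a corresponds to Ankuli e after a consonant, before a consonant other than r, m, n, p, b, f, v.
Applying these to Ulluran 'mubaze':
  mubaze → muvaze   (b→v between vowels (before a back vowel))
  muvaze → muveze   (a→e after a consonant, before a consonant other than r, m, n, p, b, f, v)
So the Ankuli cognate is 'muveze'.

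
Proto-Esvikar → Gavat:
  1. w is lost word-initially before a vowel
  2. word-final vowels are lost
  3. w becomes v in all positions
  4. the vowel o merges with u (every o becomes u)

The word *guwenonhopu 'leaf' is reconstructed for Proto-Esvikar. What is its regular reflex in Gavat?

Gavat: *guwenonhopu
  guwenonhopu (rule 1 does not apply)
  guwenonhopu → guwenonhop   [apocope]
  guwenonhop → guvenonhop   [unconditioned shift]
  guvenonhop → guvenunhup   [vowel merger]
  giving Gavat guvenunhup.

guvenunhup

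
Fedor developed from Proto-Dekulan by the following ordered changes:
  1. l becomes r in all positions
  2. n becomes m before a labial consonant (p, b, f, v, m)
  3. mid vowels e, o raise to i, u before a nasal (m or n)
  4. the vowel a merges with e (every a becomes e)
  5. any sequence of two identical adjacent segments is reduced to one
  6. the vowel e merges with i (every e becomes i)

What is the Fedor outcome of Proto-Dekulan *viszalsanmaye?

viszirsimiyi

Fedor: *viszalsanmaye
  viszalsanmaye → viszarsanmaye   [unconditioned shift]
  viszarsanmaye → viszarsammaye   [nasal place assimilation]
  viszarsammaye (rule 3 does not apply)
  viszarsammaye → viszersemmeye   [vowel merger]
  viszersemmeye → viszersemeye   [degemination]
  viszersemeye → viszirsimiyi   [vowel merger]
  giving Fedor viszirsimiyi.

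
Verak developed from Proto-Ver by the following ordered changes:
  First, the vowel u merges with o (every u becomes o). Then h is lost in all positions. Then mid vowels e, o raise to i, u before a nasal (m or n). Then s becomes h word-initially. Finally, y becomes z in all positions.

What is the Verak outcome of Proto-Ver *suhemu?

Verak: start from *suhemu.
  rule 1 (vowel merger): suhemu → sohemo
  rule 2 (h-loss): sohemo → soemo
  rule 3 (pre-nasal raising): soemo → soimo
  rule 4 (debuccalisation): soimo → hoimo
  rule 5: no change — hoimo
  ⇒ Verak hoimo

hoimo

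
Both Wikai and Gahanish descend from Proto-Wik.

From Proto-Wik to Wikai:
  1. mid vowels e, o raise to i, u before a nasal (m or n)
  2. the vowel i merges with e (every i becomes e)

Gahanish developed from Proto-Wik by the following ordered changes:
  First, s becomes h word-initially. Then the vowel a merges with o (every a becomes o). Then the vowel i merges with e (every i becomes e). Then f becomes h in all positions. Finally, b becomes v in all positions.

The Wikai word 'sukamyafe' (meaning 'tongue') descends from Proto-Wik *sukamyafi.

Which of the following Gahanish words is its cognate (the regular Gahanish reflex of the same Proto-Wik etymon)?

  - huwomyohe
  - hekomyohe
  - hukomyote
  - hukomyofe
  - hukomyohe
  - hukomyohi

Gahanish: *sukamyafi > hukamyafi > hukomyofi > hukomyofe > hukomyohe  (by debuccalisation, vowel merger, vowel merger, unconditioned shift)
The other candidates each miss or misapply at least one Gahanish change.

hukomyohe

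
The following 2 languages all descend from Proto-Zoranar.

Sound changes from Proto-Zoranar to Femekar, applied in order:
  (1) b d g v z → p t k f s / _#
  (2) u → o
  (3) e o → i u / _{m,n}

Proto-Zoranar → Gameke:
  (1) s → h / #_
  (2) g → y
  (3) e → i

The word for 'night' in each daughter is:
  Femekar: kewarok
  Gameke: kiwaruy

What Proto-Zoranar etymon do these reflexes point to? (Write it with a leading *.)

*kewarug

Position 7: Femekar has k, Gameke has y. Taking the neighbouring segments as reconstructed: Femekar k could go back to *k or *g; Gameke y could go back to *g or *y — the one source consistent with every daughter is *g.
Position 6: Femekar has o, Gameke has u. Gameke preserves u here (none of its changes turn any other segment into u), so the proto-segment is *u.
Position 2: Femekar has e, Gameke has i. Femekar preserves e here (none of its changes turn any other segment into e), so the proto-segment is *e.
This points to *kewarug. Verify forward in each daughter:
Femekar: start from *kewarug.
  rule 1 (final devoicing): kewarug → kewaruk
  rule 2 (vowel merger): kewaruk → kewarok
  rule 3: no change — kewarok
  ⇒ Femekar kewarok
Gameke: *kewarug
  kewarug (rule 1 does not apply)
  kewarug → kewaruy   [unconditioned shift]
  kewaruy → kiwaruy   [vowel merger]
  giving Gameke kiwaruy.
Only *kewarug yields all of Femekar kewarok, Gameke kiwaruy.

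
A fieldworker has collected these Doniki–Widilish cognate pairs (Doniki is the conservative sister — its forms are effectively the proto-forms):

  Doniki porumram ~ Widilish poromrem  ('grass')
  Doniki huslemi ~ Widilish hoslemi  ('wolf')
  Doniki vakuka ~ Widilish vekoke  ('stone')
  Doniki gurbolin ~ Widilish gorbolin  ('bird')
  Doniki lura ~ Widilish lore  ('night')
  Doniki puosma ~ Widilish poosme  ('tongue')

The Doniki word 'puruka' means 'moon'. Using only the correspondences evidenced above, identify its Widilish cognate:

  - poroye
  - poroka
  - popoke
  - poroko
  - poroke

gurbolin ~ gorbolin, lura ~ lore — Doniki u corresponds to Widilish o after a consonant, before r.
huslemi ~ hoslemi, vakuka ~ vekoke — Doniki u corresponds to Widilish o after a consonant, before a consonant other than r, m, n, p, b, f, v.
vakuka ~ vekoke, lura ~ lore — Doniki a corresponds to Widilish e word-finally.
Applying these to Doniki 'puruka':
  puruka → poruka   (u→o after a consonant, before r)
  poruka → poroka   (u→o after a consonant, before a consonant other than r, m, n, p, b, f, v)
  poroka → poroke   (a→e word-finally)
So the Widilish cognate is 'poroke'.

poroke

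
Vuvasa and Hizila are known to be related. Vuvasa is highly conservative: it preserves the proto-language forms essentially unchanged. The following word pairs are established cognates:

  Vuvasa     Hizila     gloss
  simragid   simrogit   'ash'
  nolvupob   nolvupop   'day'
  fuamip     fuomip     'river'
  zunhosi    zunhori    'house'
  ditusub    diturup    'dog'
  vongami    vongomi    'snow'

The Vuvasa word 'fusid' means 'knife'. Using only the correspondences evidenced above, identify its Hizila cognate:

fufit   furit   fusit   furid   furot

furit

zunhosi ~ zunhori — Vuvasa s corresponds to Hizila r between vowels (before a front vowel).
simragid ~ simrogit — Vuvasa d corresponds to Hizila t word-finally.
Applying these to Vuvasa 'fusid':
  fusid → furid   (s→r between vowels (before a front vowel))
  furid → furit   (d→t word-finally)
So the Hizila cognate is 'furit'.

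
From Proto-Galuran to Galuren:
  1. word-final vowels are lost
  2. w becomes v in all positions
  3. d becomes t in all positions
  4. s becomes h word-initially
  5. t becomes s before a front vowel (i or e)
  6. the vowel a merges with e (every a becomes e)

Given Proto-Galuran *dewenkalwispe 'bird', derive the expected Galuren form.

Galuren: *dewenkalwispe > dewenkalwisp > devenkalvisp > tevenkalvisp > sevenkalvisp > sevenkelvisp  (by apocope, unconditioned shift, unconditioned shift, palatalisation, vowel merger)

sevenkelvisp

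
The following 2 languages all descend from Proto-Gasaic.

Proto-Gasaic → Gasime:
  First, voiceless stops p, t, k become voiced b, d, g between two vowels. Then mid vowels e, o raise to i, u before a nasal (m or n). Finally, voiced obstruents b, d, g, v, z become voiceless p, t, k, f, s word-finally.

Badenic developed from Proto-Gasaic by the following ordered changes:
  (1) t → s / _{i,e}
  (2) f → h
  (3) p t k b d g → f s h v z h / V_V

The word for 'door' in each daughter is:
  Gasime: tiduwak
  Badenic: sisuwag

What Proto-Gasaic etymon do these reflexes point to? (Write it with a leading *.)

Position 3: Gasime has d, Badenic has s. Taking the neighbouring segments as reconstructed: Gasime d could go back to *t or *d; Badenic s could go back to *t or *s — the one source consistent with every daughter is *t.
Position 7: Gasime has k, Badenic has g. Badenic preserves g here (none of its changes turn any other segment into g), so the proto-segment is *g.
Verify the candidate proto-form against each daughter:
Gasime: *tituwag > tiduwag > tiduwak  (by intervocalic voicing, final devoicing)
Badenic: *tituwag
  tituwag → situwag   [palatalisation]
  situwag (rule 2 does not apply)
  situwag → sisuwag   [intervocalic lenition]
  giving Badenic sisuwag.
No other proto-form is consistent with every reflex, so the reconstruction is *tituwag.

*tituwag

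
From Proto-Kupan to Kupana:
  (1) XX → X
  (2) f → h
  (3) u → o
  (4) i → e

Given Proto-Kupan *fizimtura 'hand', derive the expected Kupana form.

Kupana: *fizimtura
  fizimtura (rule 1 does not apply)
  fizimtura → hizimtura   [unconditioned shift]
  hizimtura → hizimtora   [vowel merger]
  hizimtora → hezemtora   [vowel merger]
  giving Kupana hezemtora.

hezemtora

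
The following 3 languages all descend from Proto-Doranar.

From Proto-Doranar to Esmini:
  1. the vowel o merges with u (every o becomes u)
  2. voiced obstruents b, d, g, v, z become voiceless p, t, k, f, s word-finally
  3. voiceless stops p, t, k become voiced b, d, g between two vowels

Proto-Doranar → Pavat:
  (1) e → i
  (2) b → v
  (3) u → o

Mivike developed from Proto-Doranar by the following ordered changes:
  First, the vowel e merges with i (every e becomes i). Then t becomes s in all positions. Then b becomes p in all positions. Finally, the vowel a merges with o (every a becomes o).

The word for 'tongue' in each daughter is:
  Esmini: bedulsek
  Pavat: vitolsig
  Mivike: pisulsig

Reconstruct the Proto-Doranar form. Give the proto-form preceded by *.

*betulseg

Position 8: Esmini has k, Pavat has g, Mivike has g. Pavat preserves g here (none of its changes turn any other segment into g), so the proto-segment is *g.
Position 4: Esmini has u, Pavat has o, Mivike has u. Mivike preserves u here (none of its changes turn any other segment into u), so the proto-segment is *u.
Position 7: Esmini has e, Pavat has i, Mivike has i. Esmini preserves e here (none of its changes turn any other segment into e), so the proto-segment is *e.
This points to *betulseg. Verify forward in each daughter:
Esmini: *betulseg > betulsek > bedulsek  (by final devoicing, intervocalic voicing)
Pavat: *betulseg
  betulseg → bitulsig   [vowel merger]
  bitulsig → vitulsig   [unconditioned shift]
  vitulsig → vitolsig   [vowel merger]
  giving Pavat vitolsig.
Mivike: start from *betulseg.
  rule 1 (vowel merger): betulseg → bitulsig
  rule 2 (unconditioned shift): bitulsig → bisulsig
  rule 3 (unconditioned shift): bisulsig → pisulsig
  rule 4: no change — pisulsig
  ⇒ Mivike pisulsig
Only *betulseg yields all of Esmini bedulsek, Pavat vitolsig, Mivike pisulsig.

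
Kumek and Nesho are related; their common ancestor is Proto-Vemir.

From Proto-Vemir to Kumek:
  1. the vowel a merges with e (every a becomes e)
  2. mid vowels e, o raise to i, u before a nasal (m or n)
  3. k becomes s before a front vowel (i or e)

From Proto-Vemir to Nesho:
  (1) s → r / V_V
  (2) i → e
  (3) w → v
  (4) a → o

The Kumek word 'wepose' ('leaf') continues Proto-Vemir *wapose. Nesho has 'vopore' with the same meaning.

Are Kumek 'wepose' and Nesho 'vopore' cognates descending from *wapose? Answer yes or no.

Derive the expected Nesho reflex of *wapose:
Nesho: *wapose > wapore > vapore > vopore  (by rhotacism, unconditioned shift, vowel merger)
Nesho 'vopore' matches the regular reflex exactly, so the pair is cognate.

yes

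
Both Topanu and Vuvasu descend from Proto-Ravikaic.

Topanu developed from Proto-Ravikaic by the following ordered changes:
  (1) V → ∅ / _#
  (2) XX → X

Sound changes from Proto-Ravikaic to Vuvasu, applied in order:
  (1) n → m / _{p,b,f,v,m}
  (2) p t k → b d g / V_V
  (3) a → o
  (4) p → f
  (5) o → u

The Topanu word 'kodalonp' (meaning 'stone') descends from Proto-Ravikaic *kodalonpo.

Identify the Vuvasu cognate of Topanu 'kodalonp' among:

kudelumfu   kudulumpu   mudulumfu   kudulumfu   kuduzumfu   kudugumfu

kudulumfu

Vuvasu: *kodalonpo > kodalompo > kodolompo > kodolomfo > kudulumfu  (by nasal place assimilation, vowel merger, unconditioned shift, vowel merger)
The other candidates each miss or misapply at least one Vuvasu change.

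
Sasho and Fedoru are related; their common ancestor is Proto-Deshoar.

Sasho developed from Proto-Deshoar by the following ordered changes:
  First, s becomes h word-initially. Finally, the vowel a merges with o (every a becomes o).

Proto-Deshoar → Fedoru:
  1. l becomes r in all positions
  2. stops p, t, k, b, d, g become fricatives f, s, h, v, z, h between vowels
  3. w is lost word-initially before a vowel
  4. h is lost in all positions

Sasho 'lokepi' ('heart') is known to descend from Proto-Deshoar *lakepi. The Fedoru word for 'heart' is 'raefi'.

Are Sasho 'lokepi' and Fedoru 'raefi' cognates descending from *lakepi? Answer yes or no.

yes

Derive the expected Fedoru reflex of *lakepi:
Fedoru: *lakepi
  lakepi → rakepi   [unconditioned shift]
  rakepi → rahefi   [intervocalic lenition]
  rahefi (rule 3 does not apply)
  rahefi → raefi   [h-loss]
  giving Fedoru raefi.
Fedoru 'raefi' matches the regular reflex exactly, so the pair is cognate.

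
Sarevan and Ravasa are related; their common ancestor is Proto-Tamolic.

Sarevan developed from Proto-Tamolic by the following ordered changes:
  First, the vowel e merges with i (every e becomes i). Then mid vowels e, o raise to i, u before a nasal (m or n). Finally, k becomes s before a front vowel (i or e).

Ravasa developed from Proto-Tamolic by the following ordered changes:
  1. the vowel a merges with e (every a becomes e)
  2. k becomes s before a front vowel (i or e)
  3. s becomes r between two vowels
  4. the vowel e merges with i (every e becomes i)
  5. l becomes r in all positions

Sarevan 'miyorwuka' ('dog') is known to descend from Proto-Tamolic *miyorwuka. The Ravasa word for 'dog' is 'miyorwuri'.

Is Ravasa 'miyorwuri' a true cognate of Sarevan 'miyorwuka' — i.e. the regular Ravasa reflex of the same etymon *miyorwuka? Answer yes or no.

Derive the expected Ravasa reflex of *miyorwuka:
Ravasa: *miyorwuka > miyorwuke > miyorwuse > miyorwure > miyorwuri  (by vowel merger, palatalisation, rhotacism, vowel merger)
Ravasa 'miyorwuri' matches the regular reflex exactly, so the pair is cognate.

yes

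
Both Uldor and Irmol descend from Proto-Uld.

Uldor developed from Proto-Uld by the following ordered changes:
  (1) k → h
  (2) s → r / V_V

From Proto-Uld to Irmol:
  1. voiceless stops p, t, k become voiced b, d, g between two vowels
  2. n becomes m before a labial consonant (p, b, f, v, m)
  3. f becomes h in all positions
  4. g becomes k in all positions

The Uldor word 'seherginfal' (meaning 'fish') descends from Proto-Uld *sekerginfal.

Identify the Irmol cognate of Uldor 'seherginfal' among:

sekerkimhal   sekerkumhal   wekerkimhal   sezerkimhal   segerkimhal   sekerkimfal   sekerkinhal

sekerkimhal

Irmol: *sekerginfal > segerginfal > segergimfal > segergimhal > sekerkimhal  (by intervocalic voicing, nasal place assimilation, unconditioned shift, unconditioned shift)
The other candidates each miss or misapply at least one Irmol change.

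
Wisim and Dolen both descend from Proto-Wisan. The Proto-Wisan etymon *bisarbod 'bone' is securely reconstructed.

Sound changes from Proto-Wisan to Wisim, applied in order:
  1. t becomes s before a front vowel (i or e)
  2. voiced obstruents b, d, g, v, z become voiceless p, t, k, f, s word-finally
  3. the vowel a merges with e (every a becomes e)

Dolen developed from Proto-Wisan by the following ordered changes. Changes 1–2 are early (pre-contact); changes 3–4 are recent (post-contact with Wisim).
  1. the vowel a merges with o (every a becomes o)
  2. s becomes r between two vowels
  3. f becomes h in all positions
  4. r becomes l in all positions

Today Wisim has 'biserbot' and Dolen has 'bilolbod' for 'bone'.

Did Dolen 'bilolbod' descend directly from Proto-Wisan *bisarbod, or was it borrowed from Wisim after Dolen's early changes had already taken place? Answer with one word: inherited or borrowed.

inherited

If inherited, *bisarbod would pass through all of Dolen's changes:
Dolen: start from *bisarbod.
  rule 1 (vowel merger): bisarbod → bisorbod
  rule 2 (rhotacism): bisorbod → birorbod
  rule 3: no change — birorbod
  rule 4 (unconditioned shift): birorbod → bilolbod
  ⇒ Dolen bilolbod
If borrowed from Wisim 'biserbot' after the early changes, it would undergo only the recent ones:
  rule 3 (unconditioned shift): no change (biserbot)
  rule 4 (unconditioned shift): biserbot → biselbot
  ⇒ as a loan: biselbot
Dolen 'bilolbod' matches the inherited outcome exactly, so it is an inherited cognate, not a loan.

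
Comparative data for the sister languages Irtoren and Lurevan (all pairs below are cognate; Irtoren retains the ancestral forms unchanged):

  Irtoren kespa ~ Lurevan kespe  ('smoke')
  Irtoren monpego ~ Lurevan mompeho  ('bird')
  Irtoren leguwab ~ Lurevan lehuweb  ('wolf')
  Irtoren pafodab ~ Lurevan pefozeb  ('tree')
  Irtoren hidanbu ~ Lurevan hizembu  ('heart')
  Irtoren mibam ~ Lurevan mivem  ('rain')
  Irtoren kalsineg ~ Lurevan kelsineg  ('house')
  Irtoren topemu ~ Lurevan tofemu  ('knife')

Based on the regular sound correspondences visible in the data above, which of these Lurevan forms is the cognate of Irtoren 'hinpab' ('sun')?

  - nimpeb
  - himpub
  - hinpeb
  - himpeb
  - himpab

himpeb

monpego ~ mompeho — Irtoren n corresponds to Lurevan m after a vowel, before a labial obstruent.
leguwab ~ lehuweb, pafodab ~ pefozeb — Irtoren a corresponds to Lurevan e after a consonant, before a labial obstruent.
Applying these to Irtoren 'hinpab':
  hinpab → himpab   (n→m after a vowel, before a labial obstruent)
  himpab → himpeb   (a→e after a consonant, before a labial obstruent)
So the Lurevan cognate is 'himpeb'.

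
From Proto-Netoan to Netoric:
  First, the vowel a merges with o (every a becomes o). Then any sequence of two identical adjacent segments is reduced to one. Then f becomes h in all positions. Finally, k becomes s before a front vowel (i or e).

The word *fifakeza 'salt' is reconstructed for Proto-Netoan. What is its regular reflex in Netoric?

hihosezo

Netoric: start from *fifakeza.
  rule 1 (vowel merger): fifakeza → fifokezo
  rule 2: no change — fifokezo
  rule 3 (unconditioned shift): fifokezo → hihokezo
  rule 4 (palatalisation): hihokezo → hihosezo
  ⇒ Netoric hihosezo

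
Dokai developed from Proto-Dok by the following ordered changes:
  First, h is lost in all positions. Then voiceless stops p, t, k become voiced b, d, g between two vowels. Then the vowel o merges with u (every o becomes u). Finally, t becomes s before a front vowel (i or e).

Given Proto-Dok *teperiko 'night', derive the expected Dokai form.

Dokai: *teperiko > teberigo > teberigu > seberigu  (by intervocalic voicing, vowel merger, palatalisation)

seberigu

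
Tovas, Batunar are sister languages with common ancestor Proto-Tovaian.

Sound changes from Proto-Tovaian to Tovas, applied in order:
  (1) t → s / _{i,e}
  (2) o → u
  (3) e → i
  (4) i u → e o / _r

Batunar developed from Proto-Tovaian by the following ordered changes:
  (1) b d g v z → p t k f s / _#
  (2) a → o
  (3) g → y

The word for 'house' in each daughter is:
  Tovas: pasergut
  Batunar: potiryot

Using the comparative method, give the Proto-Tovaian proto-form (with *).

Position 6: Tovas has g, Batunar has y. Tovas preserves g here (none of its changes turn any other segment into g), so the proto-segment is *g.
Position 4: Tovas has e, Batunar has i. Batunar preserves i here (none of its changes turn any other segment into i), so the proto-segment is *i.
Position 7: Tovas has u, Batunar has o. Taking the neighbouring segments as reconstructed: Tovas u could go back to *o or *u; Batunar o could go back to *a or *o — the one source consistent with every daughter is *o.
This points to *patirgot. Verify forward in each daughter:
Tovas: start from *patirgot.
  rule 1 (palatalisation): patirgot → pasirgot
  rule 2 (vowel merger): pasirgot → pasirgut
  rule 3: no change — pasirgut
  rule 4 (pre-rhotic lowering): pasirgut → pasergut
  ⇒ Tovas pasergut
Batunar: *patirgot
  patirgot (rule 1 does not apply)
  patirgot → potirgot   [vowel merger]
  potirgot → potiryot   [unconditioned shift]
  giving Batunar potiryot.
*patirgot is the unique common source.

*patirgot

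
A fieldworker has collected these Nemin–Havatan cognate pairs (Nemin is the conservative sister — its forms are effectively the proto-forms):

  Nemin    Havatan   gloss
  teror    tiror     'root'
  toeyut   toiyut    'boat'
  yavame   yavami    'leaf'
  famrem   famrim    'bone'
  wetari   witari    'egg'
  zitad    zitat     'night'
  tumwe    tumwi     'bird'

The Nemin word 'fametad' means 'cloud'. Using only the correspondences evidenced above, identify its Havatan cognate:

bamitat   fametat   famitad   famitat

famitat

wetari ~ witari — Nemin e corresponds to Havatan i after a consonant, before a consonant other than r, m, n, p, b, f, v.
zitad ~ zitat — Nemin d corresponds to Havatan t word-finally.
Applying these to Nemin 'fametad':
  fametad → famitad   (e→i after a consonant, before a consonant other than r, m, n, p, b, f, v)
  famitad → famitat   (d→t word-finally)
So the Havatan cognate is 'famitat'.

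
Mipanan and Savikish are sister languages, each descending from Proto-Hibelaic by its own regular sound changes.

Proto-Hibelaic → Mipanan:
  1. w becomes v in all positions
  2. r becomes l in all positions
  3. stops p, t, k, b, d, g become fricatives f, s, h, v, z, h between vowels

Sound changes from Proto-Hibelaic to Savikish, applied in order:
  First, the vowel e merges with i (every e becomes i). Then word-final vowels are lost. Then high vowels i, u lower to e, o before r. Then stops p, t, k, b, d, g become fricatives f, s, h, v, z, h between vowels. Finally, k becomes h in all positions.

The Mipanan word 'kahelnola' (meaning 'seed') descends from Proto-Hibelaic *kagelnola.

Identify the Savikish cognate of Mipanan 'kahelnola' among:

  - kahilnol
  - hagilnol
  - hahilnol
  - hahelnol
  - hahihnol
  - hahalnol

Savikish: start from *kagelnola.
  rule 1 (vowel merger): kagelnola → kagilnola
  rule 2 (apocope): kagilnola → kagilnol
  rule 3: no change — kagilnol
  rule 4 (intervocalic lenition): kagilnol → kahilnol
  rule 5 (unconditioned shift): kahilnol → hahilnol
  ⇒ Savikish hahilnol
The other candidates each miss or misapply at least one Savikish change.

hahilnol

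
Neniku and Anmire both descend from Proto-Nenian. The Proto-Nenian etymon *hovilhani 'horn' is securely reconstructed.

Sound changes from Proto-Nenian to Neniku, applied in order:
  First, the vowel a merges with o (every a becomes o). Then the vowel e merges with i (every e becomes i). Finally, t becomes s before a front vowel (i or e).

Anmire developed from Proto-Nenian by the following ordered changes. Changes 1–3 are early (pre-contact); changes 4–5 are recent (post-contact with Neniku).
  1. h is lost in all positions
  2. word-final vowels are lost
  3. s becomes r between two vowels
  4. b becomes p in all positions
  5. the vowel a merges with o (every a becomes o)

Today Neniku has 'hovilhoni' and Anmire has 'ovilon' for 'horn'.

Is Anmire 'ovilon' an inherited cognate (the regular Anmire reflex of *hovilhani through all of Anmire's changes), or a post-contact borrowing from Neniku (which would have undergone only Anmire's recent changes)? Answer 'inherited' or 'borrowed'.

inherited

If inherited, *hovilhani would pass through all of Anmire's changes:
Anmire: *hovilhani > ovilani > ovilan > ovilon  (by h-loss, apocope, vowel merger)
If borrowed from Neniku 'hovilhoni' after the early changes, it would undergo only the recent ones:
  rule 4 (unconditioned shift): no change (hovilhoni)
  rule 5 (vowel merger): no change (hovilhoni)
  ⇒ as a loan: hovilhoni
Anmire 'ovilon' matches the inherited outcome exactly, so it is an inherited cognate, not a loan.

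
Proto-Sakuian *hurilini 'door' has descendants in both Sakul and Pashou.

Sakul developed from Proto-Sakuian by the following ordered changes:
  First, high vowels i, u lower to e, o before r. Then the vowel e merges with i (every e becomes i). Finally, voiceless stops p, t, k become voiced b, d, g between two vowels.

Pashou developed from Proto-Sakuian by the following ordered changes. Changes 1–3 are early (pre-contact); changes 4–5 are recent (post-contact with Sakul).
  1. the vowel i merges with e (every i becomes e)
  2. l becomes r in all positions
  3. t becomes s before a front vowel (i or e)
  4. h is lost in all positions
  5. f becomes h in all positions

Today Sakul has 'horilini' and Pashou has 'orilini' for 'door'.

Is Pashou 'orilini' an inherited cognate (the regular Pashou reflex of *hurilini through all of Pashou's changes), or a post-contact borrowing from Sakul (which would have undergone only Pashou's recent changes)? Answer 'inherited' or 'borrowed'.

borrowed

If inherited, *hurilini would pass through all of Pashou's changes:
Pashou: start from *hurilini.
  rule 1 (vowel merger): hurilini → hurelene
  rule 2 (unconditioned shift): hurelene → hurerene
  rule 3: no change — hurerene
  rule 4 (h-loss): hurerene → urerene
  rule 5: no change — urerene
  ⇒ Pashou urerene
If borrowed from Sakul 'horilini' after the early changes, it would undergo only the recent ones:
  rule 4 (h-loss): horilini → orilini
  rule 5 (unconditioned shift): no change (orilini)
  ⇒ as a loan: orilini
Pashou 'orilini' matches the loan outcome 'orilini', not the inherited 'urerene' — it skipped the early Pashou changes, so it was borrowed from Sakul.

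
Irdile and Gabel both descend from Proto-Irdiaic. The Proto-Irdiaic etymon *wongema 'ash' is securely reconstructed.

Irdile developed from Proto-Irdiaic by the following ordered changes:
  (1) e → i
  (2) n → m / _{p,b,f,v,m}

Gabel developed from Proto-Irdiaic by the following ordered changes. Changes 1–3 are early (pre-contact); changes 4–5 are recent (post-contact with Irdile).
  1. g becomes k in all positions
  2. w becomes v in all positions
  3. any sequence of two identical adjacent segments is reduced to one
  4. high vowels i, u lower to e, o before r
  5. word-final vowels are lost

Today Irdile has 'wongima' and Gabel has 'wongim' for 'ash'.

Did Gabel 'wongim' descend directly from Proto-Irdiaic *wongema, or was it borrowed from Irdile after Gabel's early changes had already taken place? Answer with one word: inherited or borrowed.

borrowed

If inherited, *wongema would pass through all of Gabel's changes:
Gabel: *wongema
  wongema → wonkema   [unconditioned shift]
  wonkema → vonkema   [unconditioned shift]
  vonkema (rule 3 does not apply)
  vonkema (rule 4 does not apply)
  vonkema → vonkem   [apocope]
  giving Gabel vonkem.
If borrowed from Irdile 'wongima' after the early changes, it would undergo only the recent ones:
  rule 4 (pre-rhotic lowering): no change (wongima)
  rule 5 (apocope): wongima → wongim
  ⇒ as a loan: wongim
Gabel 'wongim' matches the loan outcome 'wongim', not the inherited 'vonkem' — it skipped the early Gabel changes, so it was borrowed from Irdile.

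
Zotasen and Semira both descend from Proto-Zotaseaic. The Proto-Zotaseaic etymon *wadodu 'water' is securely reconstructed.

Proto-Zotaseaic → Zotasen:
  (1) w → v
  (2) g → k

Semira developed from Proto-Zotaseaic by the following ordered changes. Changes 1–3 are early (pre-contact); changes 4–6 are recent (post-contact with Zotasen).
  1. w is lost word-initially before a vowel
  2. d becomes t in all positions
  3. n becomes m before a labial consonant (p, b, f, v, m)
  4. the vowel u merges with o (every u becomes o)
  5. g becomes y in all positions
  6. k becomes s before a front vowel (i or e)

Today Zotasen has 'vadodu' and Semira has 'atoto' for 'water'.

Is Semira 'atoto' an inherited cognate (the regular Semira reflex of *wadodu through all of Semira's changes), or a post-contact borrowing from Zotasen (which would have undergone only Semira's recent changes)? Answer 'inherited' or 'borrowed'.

If inherited, *wadodu would pass through all of Semira's changes:
Semira: *wadodu > adodu > atotu > atoto  (by glide loss, unconditioned shift, vowel merger)
If borrowed from Zotasen 'vadodu' after the early changes, it would undergo only the recent ones:
  rule 4 (vowel merger): vadodu → vadodo
  rule 5 (unconditioned shift): no change (vadodo)
  rule 6 (palatalisation): no change (vadodo)
  ⇒ as a loan: vadodo
Semira 'atoto' matches the inherited outcome exactly, so it is an inherited cognate, not a loan.

inherited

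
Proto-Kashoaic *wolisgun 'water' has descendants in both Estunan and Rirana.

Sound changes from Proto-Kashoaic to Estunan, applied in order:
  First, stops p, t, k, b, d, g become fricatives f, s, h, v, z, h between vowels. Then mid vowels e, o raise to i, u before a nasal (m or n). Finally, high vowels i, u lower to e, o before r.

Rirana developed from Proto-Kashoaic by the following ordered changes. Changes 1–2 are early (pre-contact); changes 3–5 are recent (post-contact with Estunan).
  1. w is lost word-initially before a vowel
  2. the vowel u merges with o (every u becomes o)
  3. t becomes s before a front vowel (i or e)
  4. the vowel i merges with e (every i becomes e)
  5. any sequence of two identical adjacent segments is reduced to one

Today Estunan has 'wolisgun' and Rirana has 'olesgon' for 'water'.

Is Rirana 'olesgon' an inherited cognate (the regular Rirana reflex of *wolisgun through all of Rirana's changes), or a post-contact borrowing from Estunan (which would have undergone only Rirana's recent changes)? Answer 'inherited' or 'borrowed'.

inherited

If inherited, *wolisgun would pass through all of Rirana's changes:
Rirana: *wolisgun > olisgun > olisgon > olesgon  (by glide loss, vowel merger, vowel merger)
If borrowed from Estunan 'wolisgun' after the early changes, it would undergo only the recent ones:
  rule 3 (palatalisation): no change (wolisgun)
  rule 4 (vowel merger): wolisgun → wolesgun
  rule 5 (degemination): no change (wolesgun)
  ⇒ as a loan: wolesgun
Rirana 'olesgon' matches the inherited outcome exactly, so it is an inherited cognate, not a loan.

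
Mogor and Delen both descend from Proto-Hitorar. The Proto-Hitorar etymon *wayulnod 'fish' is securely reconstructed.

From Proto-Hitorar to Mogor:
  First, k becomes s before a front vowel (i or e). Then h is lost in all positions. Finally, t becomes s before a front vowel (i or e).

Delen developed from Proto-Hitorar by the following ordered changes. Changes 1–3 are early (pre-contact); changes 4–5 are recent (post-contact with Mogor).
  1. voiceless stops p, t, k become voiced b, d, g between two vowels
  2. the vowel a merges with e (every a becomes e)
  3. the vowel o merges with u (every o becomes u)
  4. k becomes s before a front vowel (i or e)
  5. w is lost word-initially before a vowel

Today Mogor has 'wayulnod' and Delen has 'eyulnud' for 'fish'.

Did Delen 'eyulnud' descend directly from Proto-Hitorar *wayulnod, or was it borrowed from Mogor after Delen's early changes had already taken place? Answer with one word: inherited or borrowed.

inherited

If inherited, *wayulnod would pass through all of Delen's changes:
Delen: *wayulnod
  wayulnod (rule 1 does not apply)
  wayulnod → weyulnod   [vowel merger]
  weyulnod → weyulnud   [vowel merger]
  weyulnud (rule 4 does not apply)
  weyulnud → eyulnud   [glide loss]
  giving Delen eyulnud.
If borrowed from Mogor 'wayulnod' after the early changes, it would undergo only the recent ones:
  rule 4 (palatalisation): no change (wayulnod)
  rule 5 (glide loss): wayulnod → ayulnod
  ⇒ as a loan: ayulnod
Delen 'eyulnud' matches the inherited outcome exactly, so it is an inherited cognate, not a loan.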